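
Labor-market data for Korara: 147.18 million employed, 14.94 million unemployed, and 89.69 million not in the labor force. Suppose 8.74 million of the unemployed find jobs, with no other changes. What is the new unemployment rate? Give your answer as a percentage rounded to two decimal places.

New unemployment rate ≈ 3.82%.

Initially, labor force = 147.18 + 14.94 = 162.12 million, so u = 14.94/162.12 = 9.22%.
After the change, unemployed falls and employed rises by 8.74; labor force unchanged → E = 155.92, U = 6.20, labor force = 162.12 million.
New unemployment rate = 6.20 / 162.12 = 3.82%.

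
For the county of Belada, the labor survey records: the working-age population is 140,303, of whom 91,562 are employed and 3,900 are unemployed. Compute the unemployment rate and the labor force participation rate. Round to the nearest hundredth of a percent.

Unemployment rate ≈ 4.09%; labor force participation rate ≈ 68.04%.

Labor force = employed + unemployed = 91,562 + 3,900 = 95,462.
Unemployment rate = 3,900 / 95,462 = 4.09%.
Labor force participation rate = 95,462 / 140,303 = 68.04%.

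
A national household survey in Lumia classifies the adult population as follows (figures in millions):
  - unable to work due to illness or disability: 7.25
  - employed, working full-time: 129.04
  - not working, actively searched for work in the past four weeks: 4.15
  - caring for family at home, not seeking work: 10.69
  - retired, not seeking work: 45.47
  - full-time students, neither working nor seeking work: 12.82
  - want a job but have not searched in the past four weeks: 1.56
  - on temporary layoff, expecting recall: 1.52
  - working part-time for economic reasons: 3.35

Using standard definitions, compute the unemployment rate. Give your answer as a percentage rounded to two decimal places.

Unemployment rate ≈ 4.11%.

Employed = 129.04 + 3.35 = 132.39 million (anyone who worked, including part-time for economic reasons, counts as employed).
Unemployed = 4.15 + 1.52 = 5.67 million (jobless and actively searching, or on temporary layoff).
Labor force = 132.39 + 5.67 = 138.06 million.
Unemployment rate = 5.67 / 138.06 = 4.11%.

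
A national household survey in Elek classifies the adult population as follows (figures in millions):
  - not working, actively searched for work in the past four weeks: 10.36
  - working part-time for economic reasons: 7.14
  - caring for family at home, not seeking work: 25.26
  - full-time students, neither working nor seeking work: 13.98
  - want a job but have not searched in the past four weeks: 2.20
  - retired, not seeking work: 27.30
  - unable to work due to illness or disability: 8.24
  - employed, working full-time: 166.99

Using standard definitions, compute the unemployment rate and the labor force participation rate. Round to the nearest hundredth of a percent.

Employed = 7.14 + 166.99 = 174.13 million (anyone who worked, including part-time for economic reasons, counts as employed).
Unemployed = 10.36 million.
Labor force = 174.13 + 10.36 = 184.49 million.
Not in labor force = 25.26 + 13.98 + 2.20 + 27.30 + 8.24 = 76.98 million (those not working and not actively searching are outside the labor force — including those who want a job but have given up searching).
Civilian working-age population = 184.49 + 76.98 = 261.47 million.
Unemployment rate = 10.36 / 184.49 = 5.62%.
Labor force participation rate = 184.49 / 261.47 = 70.56%.

Unemployment rate ≈ 5.62%; labor force participation rate ≈ 70.56%.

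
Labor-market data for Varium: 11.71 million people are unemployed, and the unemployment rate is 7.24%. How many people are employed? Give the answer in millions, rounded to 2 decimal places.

About 150.03 million are employed.

Labor force = U / u = 11.71 / 0.0724 ≈ 161.74 million.
Employed = labor force − unemployed = 161.74 − 11.71 = 150.03 million.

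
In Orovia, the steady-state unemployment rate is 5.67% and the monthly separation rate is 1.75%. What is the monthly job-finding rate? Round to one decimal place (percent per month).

From u* = s/(s+f): f = s·(1−u)/u.
f = 1.75 × (1 − 0.0567) / 0.0567 = 1.6508 / 0.0567 ≈ 29.1% per month.

Job-finding rate ≈ 29.1% per month.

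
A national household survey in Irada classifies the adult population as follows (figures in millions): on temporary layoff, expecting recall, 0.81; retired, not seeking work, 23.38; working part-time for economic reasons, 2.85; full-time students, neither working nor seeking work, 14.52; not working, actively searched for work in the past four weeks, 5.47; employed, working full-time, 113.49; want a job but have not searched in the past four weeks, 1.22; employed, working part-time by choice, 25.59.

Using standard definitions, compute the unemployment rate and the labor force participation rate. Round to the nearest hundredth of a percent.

Unemployment rate ≈ 4.24%; labor force participation rate ≈ 79.12%.

Employed = 2.85 + 113.49 + 25.59 = 141.93 million (anyone who worked, including part-time for economic reasons, counts as employed).
Unemployed = 0.81 + 5.47 = 6.28 million (jobless and actively searching, or on temporary layoff).
Labor force = 141.93 + 6.28 = 148.21 million.
Not in labor force = 23.38 + 14.52 + 1.22 = 39.12 million (those not working and not actively searching are outside the labor force — including those who want a job but have given up searching).
Civilian working-age population = 148.21 + 39.12 = 187.33 million.
Unemployment rate = 6.28 / 148.21 = 4.24%.
Labor force participation rate = 148.21 / 187.33 = 79.12%.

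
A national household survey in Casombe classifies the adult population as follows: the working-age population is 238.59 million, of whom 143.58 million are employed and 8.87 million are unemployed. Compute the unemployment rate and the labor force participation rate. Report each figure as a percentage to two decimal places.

Labor force = employed + unemployed = 143.58 + 8.87 = 152.45 million.
Unemployment rate = 8.87 / 152.45 = 5.82%.
Labor force participation rate = 152.45 / 238.59 = 63.90%.

Unemployment rate ≈ 5.82%; labor force participation rate ≈ 63.90%.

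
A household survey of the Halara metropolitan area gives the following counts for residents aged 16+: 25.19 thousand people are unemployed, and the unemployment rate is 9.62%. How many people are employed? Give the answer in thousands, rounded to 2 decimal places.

About 236.66 thousand are employed.

Labor force = U / u = 25.19 / 0.0962 ≈ 261.85 thousand.
Employed = labor force − unemployed = 261.85 − 25.19 = 236.66 thousand.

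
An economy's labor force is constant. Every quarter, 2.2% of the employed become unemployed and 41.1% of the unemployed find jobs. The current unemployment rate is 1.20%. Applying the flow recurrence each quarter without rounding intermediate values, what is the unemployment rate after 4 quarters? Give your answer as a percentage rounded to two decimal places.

With a fixed labor force, u_{t+1} = u_t + s·(1−u_t) − f·u_t = u_t·(1−s−f) + s.
Here 1−s−f = 0.567 and s = 0.022.
u_1 = 0.012000 × 0.567 + 0.022 = 0.028804.
u_2 = 0.028804 × 0.567 + 0.022 = 0.038332.
u_3 = 0.038332 × 0.567 + 0.022 = 0.043734.
u_4 = 0.043734 × 0.567 + 0.022 = 0.046797.

Unemployment rate after four quarters ≈ 4.68%.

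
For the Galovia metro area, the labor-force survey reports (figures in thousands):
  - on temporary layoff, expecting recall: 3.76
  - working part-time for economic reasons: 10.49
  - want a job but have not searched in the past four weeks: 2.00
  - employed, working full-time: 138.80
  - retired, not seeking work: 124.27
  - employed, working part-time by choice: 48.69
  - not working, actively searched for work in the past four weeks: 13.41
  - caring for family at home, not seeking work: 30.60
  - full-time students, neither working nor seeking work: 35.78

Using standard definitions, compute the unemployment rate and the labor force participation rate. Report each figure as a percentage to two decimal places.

Unemployment rate ≈ 7.98%; labor force participation rate ≈ 52.76%.

Employed = 10.49 + 138.80 + 48.69 = 197.98 thousand (anyone who worked, including part-time for economic reasons, counts as employed).
Unemployed = 3.76 + 13.41 = 17.17 thousand (jobless and actively searching, or on temporary layoff).
Labor force = 197.98 + 17.17 = 215.15 thousand.
Not in labor force = 2.00 + 124.27 + 30.60 + 35.78 = 192.65 thousand (those not working and not actively searching are outside the labor force — including those who want a job but have given up searching).
Civilian working-age population = 215.15 + 192.65 = 407.80 thousand.
Unemployment rate = 17.17 / 215.15 = 7.98%.
Labor force participation rate = 215.15 / 407.80 = 52.76%.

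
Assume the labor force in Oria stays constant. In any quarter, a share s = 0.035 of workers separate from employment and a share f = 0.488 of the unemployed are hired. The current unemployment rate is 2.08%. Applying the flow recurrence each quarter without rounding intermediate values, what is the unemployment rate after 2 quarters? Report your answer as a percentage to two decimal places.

Unemployment rate after two quarters ≈ 5.64%.

With a fixed labor force, u_{t+1} = u_t + s·(1−u_t) − f·u_t = u_t·(1−s−f) + s.
Here 1−s−f = 0.477 and s = 0.035.
u_1 = 0.020800 × 0.477 + 0.035 = 0.044922.
u_2 = 0.044922 × 0.477 + 0.035 = 0.056428.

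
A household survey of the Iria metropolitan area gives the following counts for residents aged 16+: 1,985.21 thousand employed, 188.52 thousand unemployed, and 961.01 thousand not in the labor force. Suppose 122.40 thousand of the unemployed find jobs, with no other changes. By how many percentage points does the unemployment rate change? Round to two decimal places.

Initially, labor force = 1,985.21 + 188.52 = 2,173.73 thousand, so u = 188.52/2,173.73 = 8.67%.
After the change, unemployed falls and employed rises by 122.40; labor force unchanged → E = 2,107.61, U = 66.12, labor force = 2,173.73 thousand.
New unemployment rate = 66.12 / 2,173.73 = 3.04%.
Change = 3.04% − 8.67% = −5.63 percentage points.

The unemployment rate changes by −5.63 percentage points.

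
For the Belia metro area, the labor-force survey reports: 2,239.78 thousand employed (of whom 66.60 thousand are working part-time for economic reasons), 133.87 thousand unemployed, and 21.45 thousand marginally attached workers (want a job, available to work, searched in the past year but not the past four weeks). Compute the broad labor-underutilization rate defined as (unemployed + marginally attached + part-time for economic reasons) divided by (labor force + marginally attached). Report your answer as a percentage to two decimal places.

Labor force = 2,239.78 + 133.87 = 2,373.65 thousand.
Numerator = 133.87 + 21.45 + 66.60 = 221.92 thousand.
Denominator = 2,373.65 + 21.45 = 2,395.10 thousand.
Broad rate = 221.92 / 2,395.10 = 9.27%.

Broad underutilization rate ≈ 9.27%.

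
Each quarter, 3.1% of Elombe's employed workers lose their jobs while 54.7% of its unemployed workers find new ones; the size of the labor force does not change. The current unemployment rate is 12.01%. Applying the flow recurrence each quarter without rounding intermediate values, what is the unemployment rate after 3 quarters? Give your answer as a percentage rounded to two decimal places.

With a fixed labor force, u_{t+1} = u_t + s·(1−u_t) − f·u_t = u_t·(1−s−f) + s.
Here 1−s−f = 0.422 and s = 0.031.
u_1 = 0.120100 × 0.422 + 0.031 = 0.081682.
u_2 = 0.081682 × 0.422 + 0.031 = 0.065470.
u_3 = 0.065470 × 0.422 + 0.031 = 0.058628.

Unemployment rate after three quarters ≈ 5.86%.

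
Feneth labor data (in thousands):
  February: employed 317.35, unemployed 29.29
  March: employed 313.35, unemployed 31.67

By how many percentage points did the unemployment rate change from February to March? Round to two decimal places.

The unemployment rate changed by +0.73 percentage points.

February: labor force = 317.35 + 29.29 = 346.64; u = 29.29/346.64 = 8.45%.
March: labor force = 313.35 + 31.67 = 345.02; u = 31.67/345.02 = 9.18%.
Change = 9.18% − 8.45% = +0.73 pp.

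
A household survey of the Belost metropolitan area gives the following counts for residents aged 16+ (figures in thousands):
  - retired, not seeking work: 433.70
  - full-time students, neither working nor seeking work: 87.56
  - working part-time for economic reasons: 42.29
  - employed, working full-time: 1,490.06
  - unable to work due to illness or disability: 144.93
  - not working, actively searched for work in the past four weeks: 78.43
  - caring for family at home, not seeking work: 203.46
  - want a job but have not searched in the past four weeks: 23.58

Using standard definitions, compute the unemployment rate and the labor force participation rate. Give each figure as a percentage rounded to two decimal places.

Employed = 42.29 + 1,490.06 = 1,532.35 thousand (anyone who worked, including part-time for economic reasons, counts as employed).
Unemployed = 78.43 thousand.
Labor force = 1,532.35 + 78.43 = 1,610.78 thousand.
Not in labor force = 433.70 + 87.56 + 144.93 + 203.46 + 23.58 = 893.23 thousand (those not working and not actively searching are outside the labor force — including those who want a job but have given up searching).
Civilian working-age population = 1,610.78 + 893.23 = 2,504.01 thousand.
Unemployment rate = 78.43 / 1,610.78 = 4.87%.
Labor force participation rate = 1,610.78 / 2,504.01 = 64.33%.

Unemployment rate ≈ 4.87%; labor force participation rate ≈ 64.33%.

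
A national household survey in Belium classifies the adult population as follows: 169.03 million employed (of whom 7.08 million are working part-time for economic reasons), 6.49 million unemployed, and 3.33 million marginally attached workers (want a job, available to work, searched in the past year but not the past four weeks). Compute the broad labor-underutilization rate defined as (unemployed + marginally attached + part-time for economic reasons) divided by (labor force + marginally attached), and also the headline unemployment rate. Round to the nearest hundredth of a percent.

Broad underutilization rate ≈ 9.45%; headline unemployment rate ≈ 3.70%.

Labor force = 169.03 + 6.49 = 175.52 million.
Numerator = 6.49 + 3.33 + 7.08 = 16.90 million.
Denominator = 175.52 + 3.33 = 178.85 million.
Broad rate = 16.90 / 178.85 = 9.45%.
Headline unemployment rate = 6.49 / 175.52 = 3.70%.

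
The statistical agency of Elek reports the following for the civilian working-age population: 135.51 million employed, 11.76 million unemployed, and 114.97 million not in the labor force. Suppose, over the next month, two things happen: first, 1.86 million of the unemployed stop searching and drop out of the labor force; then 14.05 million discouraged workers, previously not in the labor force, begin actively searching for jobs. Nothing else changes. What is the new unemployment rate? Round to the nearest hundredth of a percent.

Initially, labor force = 135.51 + 11.76 = 147.27 million, so u = 11.76/147.27 = 7.99%.
After the first change, unemployed and labor force both fall by 1.86 → E = 135.51, U = 9.90, labor force = 145.41 million.
After the second change, unemployed and labor force both rise by 14.05 → E = 135.51, U = 23.95, labor force = 159.46 million.
New unemployment rate = 23.95 / 159.46 = 15.02%.

New unemployment rate ≈ 15.02%.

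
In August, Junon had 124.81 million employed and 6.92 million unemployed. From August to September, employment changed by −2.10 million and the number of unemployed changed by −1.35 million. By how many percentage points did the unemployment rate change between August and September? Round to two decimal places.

The unemployment rate changed by −0.91 percentage points.

August: labor force = 124.81 + 6.92 = 131.73; u = 6.92/131.73 = 5.25%.
September: labor force = 122.71 + 5.57 = 128.28; u = 5.57/128.28 = 4.34%.
Change = 4.34% − 5.25% = −0.91 pp.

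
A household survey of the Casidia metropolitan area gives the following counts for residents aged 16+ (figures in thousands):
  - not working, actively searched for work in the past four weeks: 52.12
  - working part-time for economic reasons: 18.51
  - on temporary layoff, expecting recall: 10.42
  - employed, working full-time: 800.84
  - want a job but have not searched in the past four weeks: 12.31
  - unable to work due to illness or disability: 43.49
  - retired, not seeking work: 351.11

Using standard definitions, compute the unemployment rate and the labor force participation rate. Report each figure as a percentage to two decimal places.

Unemployment rate ≈ 7.09%; labor force participation rate ≈ 68.43%.

Employed = 18.51 + 800.84 = 819.35 thousand (anyone who worked, including part-time for economic reasons, counts as employed).
Unemployed = 52.12 + 10.42 = 62.54 thousand (jobless and actively searching, or on temporary layoff).
Labor force = 819.35 + 62.54 = 881.89 thousand.
Not in labor force = 12.31 + 43.49 + 351.11 = 406.91 thousand (those not working and not actively searching are outside the labor force — including those who want a job but have given up searching).
Civilian working-age population = 881.89 + 406.91 = 1,288.80 thousand.
Unemployment rate = 62.54 / 881.89 = 7.09%.
Labor force participation rate = 881.89 / 1,288.80 = 68.43%.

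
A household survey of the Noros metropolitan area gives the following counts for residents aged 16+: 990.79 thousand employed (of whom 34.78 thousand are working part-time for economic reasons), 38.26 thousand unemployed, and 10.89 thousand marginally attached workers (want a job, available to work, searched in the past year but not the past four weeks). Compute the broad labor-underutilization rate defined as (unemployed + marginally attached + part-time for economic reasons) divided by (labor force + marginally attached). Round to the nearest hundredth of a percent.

Labor force = 990.79 + 38.26 = 1,029.05 thousand.
Numerator = 38.26 + 10.89 + 34.78 = 83.93 thousand.
Denominator = 1,029.05 + 10.89 = 1,039.94 thousand.
Broad rate = 83.93 / 1,039.94 = 8.07%.

Broad underutilization rate ≈ 8.07%.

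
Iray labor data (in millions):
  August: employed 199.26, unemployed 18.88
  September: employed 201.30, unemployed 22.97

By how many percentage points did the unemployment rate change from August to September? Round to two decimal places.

August: labor force = 199.26 + 18.88 = 218.14; u = 18.88/218.14 = 8.65%.
September: labor force = 201.30 + 22.97 = 224.27; u = 22.97/224.27 = 10.24%.
Change = 10.24% − 8.65% = +1.59 pp.

The unemployment rate changed by +1.59 percentage points.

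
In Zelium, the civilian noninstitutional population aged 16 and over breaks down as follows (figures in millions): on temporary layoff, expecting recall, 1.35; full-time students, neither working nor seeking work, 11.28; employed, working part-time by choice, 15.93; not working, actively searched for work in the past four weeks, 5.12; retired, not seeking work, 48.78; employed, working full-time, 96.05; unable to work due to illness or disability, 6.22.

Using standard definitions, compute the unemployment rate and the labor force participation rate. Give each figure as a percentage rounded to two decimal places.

Employed = 15.93 + 96.05 = 111.98 million.
Unemployed = 1.35 + 5.12 = 6.47 million (jobless and actively searching, or on temporary layoff).
Labor force = 111.98 + 6.47 = 118.45 million.
Not in labor force = 11.28 + 48.78 + 6.22 = 66.28 million (those not working and not actively searching are outside the labor force).
Civilian working-age population = 118.45 + 66.28 = 184.73 million.
Unemployment rate = 6.47 / 118.45 = 5.46%.
Labor force participation rate = 118.45 / 184.73 = 64.12%.

Unemployment rate ≈ 5.46%; labor force participation rate ≈ 64.12%.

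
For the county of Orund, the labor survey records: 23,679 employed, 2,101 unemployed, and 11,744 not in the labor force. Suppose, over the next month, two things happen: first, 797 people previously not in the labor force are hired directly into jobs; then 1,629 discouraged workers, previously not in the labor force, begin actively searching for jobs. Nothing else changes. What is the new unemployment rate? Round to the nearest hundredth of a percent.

Initially, labor force = 23,679 + 2,101 = 25,780, so u = 2,101/25,780 = 8.15%.
After the first change, employed and labor force both rise by 797; unemployed unchanged → E = 24,476, U = 2,101, labor force = 26,577.
After the second change, unemployed and labor force both rise by 1,629 → E = 24,476, U = 3,730, labor force = 28,206.
New unemployment rate = 3,730 / 28,206 = 13.22%.

New unemployment rate ≈ 13.22%.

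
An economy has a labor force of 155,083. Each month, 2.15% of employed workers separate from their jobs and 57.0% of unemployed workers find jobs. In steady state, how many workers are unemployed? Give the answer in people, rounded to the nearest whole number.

About 5,637 are unemployed in steady state.

Steady-state unemployment rate u* = s/(s+f) = 2.15/(2.15+57.0) = 0.036348.
Unemployed = u* × labor force = 0.036348 × 155,083 ≈ 5,637.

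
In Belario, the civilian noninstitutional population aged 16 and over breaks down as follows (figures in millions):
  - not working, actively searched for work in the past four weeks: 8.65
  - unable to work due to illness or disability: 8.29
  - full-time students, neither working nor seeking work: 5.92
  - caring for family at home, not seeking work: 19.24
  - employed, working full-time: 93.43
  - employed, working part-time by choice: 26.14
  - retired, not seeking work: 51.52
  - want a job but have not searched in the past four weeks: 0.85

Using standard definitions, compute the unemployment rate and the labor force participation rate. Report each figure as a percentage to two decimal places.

Unemployment rate ≈ 6.75%; labor force participation rate ≈ 59.90%.

Employed = 93.43 + 26.14 = 119.57 million.
Unemployed = 8.65 million.
Labor force = 119.57 + 8.65 = 128.22 million.
Not in labor force = 8.29 + 5.92 + 19.24 + 51.52 + 0.85 = 85.82 million (those not working and not actively searching are outside the labor force — including those who want a job but have given up searching).
Civilian working-age population = 128.22 + 85.82 = 214.04 million.
Unemployment rate = 8.65 / 128.22 = 6.75%.
Labor force participation rate = 128.22 / 214.04 = 59.90%.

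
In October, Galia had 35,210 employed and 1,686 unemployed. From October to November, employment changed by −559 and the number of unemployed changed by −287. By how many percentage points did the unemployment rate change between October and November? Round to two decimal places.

The unemployment rate changed by −0.69 percentage points.

October: labor force = 35,210 + 1,686 = 36,896; u = 1,686/36,896 = 4.57%.
November: labor force = 34,651 + 1,399 = 36,050; u = 1,399/36,050 = 3.88%.
Change = 3.88% − 4.57% = −0.69 pp.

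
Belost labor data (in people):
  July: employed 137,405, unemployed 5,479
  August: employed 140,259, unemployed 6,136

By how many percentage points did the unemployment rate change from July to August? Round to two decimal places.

The unemployment rate changed by +0.36 percentage points.

July: labor force = 137,405 + 5,479 = 142,884; u = 5,479/142,884 = 3.83%.
August: labor force = 140,259 + 6,136 = 146,395; u = 6,136/146,395 = 4.19%.
Change = 4.19% − 3.83% = +0.36 pp.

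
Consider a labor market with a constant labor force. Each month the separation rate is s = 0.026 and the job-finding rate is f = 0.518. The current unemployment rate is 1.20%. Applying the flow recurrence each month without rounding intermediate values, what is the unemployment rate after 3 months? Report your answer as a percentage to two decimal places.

With a fixed labor force, u_{t+1} = u_t + s·(1−u_t) − f·u_t = u_t·(1−s−f) + s.
Here 1−s−f = 0.456 and s = 0.026.
u_1 = 0.012000 × 0.456 + 0.026 = 0.031472.
u_2 = 0.031472 × 0.456 + 0.026 = 0.040351.
u_3 = 0.040351 × 0.456 + 0.026 = 0.044400.

Unemployment rate after three months ≈ 4.44%.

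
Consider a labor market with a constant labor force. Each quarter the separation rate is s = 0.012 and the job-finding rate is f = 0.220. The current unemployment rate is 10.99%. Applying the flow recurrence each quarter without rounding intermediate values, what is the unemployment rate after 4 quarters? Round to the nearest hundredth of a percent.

With a fixed labor force, u_{t+1} = u_t + s·(1−u_t) − f·u_t = u_t·(1−s−f) + s.
Here 1−s−f = 0.768 and s = 0.012.
u_1 = 0.109900 × 0.768 + 0.012 = 0.096403.
u_2 = 0.096403 × 0.768 + 0.012 = 0.086038.
u_3 = 0.086038 × 0.768 + 0.012 = 0.078077.
u_4 = 0.078077 × 0.768 + 0.012 = 0.071963.

Unemployment rate after four quarters ≈ 7.20%.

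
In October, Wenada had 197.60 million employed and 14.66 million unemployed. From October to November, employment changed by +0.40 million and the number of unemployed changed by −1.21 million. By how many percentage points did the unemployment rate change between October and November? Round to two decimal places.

The unemployment rate changed by −0.55 percentage points.

October: labor force = 197.60 + 14.66 = 212.26; u = 14.66/212.26 = 6.91%.
November: labor force = 198.00 + 13.45 = 211.45; u = 13.45/211.45 = 6.36%.
Change = 6.36% − 6.91% = −0.55 pp.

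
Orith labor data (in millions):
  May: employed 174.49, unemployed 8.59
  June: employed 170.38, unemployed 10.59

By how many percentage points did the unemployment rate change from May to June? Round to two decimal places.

May: labor force = 174.49 + 8.59 = 183.08; u = 8.59/183.08 = 4.69%.
June: labor force = 170.38 + 10.59 = 180.97; u = 10.59/180.97 = 5.85%.
Change = 5.85% − 4.69% = +1.16 pp.

The unemployment rate changed by +1.16 percentage points.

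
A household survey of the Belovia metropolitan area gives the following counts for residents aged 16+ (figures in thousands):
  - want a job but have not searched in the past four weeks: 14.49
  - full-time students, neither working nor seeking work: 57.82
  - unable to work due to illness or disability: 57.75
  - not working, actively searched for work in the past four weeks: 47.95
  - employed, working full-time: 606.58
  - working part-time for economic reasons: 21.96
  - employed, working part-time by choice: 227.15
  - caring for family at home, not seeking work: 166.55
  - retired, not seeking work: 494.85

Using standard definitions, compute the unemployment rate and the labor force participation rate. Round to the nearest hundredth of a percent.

Unemployment rate ≈ 5.31%; labor force participation rate ≈ 53.31%.

Employed = 606.58 + 21.96 + 227.15 = 855.69 thousand (anyone who worked, including part-time for economic reasons, counts as employed).
Unemployed = 47.95 thousand.
Labor force = 855.69 + 47.95 = 903.64 thousand.
Not in labor force = 14.49 + 57.82 + 57.75 + 166.55 + 494.85 = 791.46 thousand (those not working and not actively searching are outside the labor force — including those who want a job but have given up searching).
Civilian working-age population = 903.64 + 791.46 = 1,695.10 thousand.
Unemployment rate = 47.95 / 903.64 = 5.31%.
Labor force participation rate = 903.64 / 1,695.10 = 53.31%.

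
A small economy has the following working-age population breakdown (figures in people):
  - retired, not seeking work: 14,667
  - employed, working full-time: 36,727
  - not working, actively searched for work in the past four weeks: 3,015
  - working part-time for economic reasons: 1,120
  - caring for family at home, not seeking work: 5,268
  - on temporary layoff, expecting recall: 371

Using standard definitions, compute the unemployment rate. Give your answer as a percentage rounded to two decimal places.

Unemployment rate ≈ 8.21%.

Employed = 36,727 + 1,120 = 37,847 (anyone who worked, including part-time for economic reasons, counts as employed).
Unemployed = 3,015 + 371 = 3,386 (jobless and actively searching, or on temporary layoff).
Labor force = 37,847 + 3,386 = 41,233.
Unemployment rate = 3,386 / 41,233 = 8.21%.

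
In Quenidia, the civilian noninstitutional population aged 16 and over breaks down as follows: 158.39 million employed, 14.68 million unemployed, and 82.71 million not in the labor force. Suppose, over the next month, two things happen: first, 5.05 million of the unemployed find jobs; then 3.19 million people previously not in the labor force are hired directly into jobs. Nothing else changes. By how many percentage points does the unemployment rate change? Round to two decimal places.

Initially, labor force = 158.39 + 14.68 = 173.07 million, so u = 14.68/173.07 = 8.48%.
After the first change, unemployed falls and employed rises by 5.05; labor force unchanged → E = 163.44, U = 9.63, labor force = 173.07 million.
After the second change, employed and labor force both rise by 3.19; unemployed unchanged → E = 166.63, U = 9.63, labor force = 176.26 million.
New unemployment rate = 9.63 / 176.26 = 5.46%.
Change = 5.46% − 8.48% = −3.02 percentage points.

The unemployment rate changes by −3.02 percentage points.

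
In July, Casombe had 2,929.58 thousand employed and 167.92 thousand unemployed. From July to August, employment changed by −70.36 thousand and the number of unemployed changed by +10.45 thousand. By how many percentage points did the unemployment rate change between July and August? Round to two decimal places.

July: labor force = 2,929.58 + 167.92 = 3,097.50; u = 167.92/3,097.50 = 5.42%.
August: labor force = 2,859.22 + 178.37 = 3,037.59; u = 178.37/3,037.59 = 5.87%.
Change = 5.87% − 5.42% = +0.45 pp.

The unemployment rate changed by +0.45 percentage points.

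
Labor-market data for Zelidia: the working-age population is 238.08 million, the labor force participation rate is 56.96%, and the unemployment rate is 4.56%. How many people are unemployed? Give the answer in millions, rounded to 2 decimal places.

Labor force = 0.5696 × 238.08 = 135.61 million.
Unemployed = 0.0456 × 135.61 ≈ 6.18 million.

About 6.18 million are unemployed.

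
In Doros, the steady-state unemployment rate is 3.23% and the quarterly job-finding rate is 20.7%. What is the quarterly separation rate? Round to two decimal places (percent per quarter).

Separation rate ≈ 0.69% per quarter.

From u* = s/(s+f): s = u·f/(1−u).
s = 0.0323 × 20.7 / (1 − 0.0323) = 0.6686 / 0.9677 ≈ 0.69% per quarter.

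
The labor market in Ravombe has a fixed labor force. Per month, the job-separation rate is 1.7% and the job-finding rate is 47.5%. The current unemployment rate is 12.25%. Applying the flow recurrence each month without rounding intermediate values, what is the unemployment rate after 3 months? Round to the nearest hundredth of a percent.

Unemployment rate after three months ≈ 4.61%.

With a fixed labor force, u_{t+1} = u_t + s·(1−u_t) − f·u_t = u_t·(1−s−f) + s.
Here 1−s−f = 0.508 and s = 0.017.
u_1 = 0.122500 × 0.508 + 0.017 = 0.079230.
u_2 = 0.079230 × 0.508 + 0.017 = 0.057249.
u_3 = 0.057249 × 0.508 + 0.017 = 0.046082.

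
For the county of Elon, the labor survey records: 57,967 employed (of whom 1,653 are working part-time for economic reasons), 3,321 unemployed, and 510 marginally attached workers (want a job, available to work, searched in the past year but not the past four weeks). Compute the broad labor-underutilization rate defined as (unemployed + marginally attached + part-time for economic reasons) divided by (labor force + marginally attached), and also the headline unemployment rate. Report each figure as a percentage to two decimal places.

Labor force = 57,967 + 3,321 = 61,288.
Numerator = 3,321 + 510 + 1,653 = 5,484.
Denominator = 61,288 + 510 = 61,798.
Broad rate = 5,484 / 61,798 = 8.87%.
Headline unemployment rate = 3,321 / 61,288 = 5.42%.

Broad underutilization rate ≈ 8.87%; headline unemployment rate ≈ 5.42%.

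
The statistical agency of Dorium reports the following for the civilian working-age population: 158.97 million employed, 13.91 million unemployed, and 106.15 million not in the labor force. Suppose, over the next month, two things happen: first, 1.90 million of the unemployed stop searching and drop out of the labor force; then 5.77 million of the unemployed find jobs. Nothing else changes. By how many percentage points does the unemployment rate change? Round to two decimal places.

The unemployment rate changes by −4.40 percentage points.

Initially, labor force = 158.97 + 13.91 = 172.88 million, so u = 13.91/172.88 = 8.05%.
After the first change, unemployed and labor force both fall by 1.90 → E = 158.97, U = 12.01, labor force = 170.98 million.
After the second change, unemployed falls and employed rises by 5.77; labor force unchanged → E = 164.74, U = 6.24, labor force = 170.98 million.
New unemployment rate = 6.24 / 170.98 = 3.65%.
Change = 3.65% − 8.05% = −4.40 percentage points.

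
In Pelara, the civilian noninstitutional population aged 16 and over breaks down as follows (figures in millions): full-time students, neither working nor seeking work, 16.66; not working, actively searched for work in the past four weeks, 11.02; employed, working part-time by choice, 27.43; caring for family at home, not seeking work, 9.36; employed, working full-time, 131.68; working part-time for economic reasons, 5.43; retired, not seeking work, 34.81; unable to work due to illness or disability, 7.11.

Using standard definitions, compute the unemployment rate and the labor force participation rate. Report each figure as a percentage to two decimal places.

Unemployment rate ≈ 6.28%; labor force participation rate ≈ 72.10%.

Employed = 27.43 + 131.68 + 5.43 = 164.54 million (anyone who worked, including part-time for economic reasons, counts as employed).
Unemployed = 11.02 million.
Labor force = 164.54 + 11.02 = 175.56 million.
Not in labor force = 16.66 + 9.36 + 34.81 + 7.11 = 67.94 million (those not working and not actively searching are outside the labor force).
Civilian working-age population = 175.56 + 67.94 = 243.50 million.
Unemployment rate = 11.02 / 175.56 = 6.28%.
Labor force participation rate = 175.56 / 243.50 = 72.10%.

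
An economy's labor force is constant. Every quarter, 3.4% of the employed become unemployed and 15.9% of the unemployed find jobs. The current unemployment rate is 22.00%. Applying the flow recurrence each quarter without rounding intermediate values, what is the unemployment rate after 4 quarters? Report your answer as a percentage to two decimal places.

With a fixed labor force, u_{t+1} = u_t + s·(1−u_t) − f·u_t = u_t·(1−s−f) + s.
Here 1−s−f = 0.807 and s = 0.034.
u_1 = 0.220000 × 0.807 + 0.034 = 0.211540.
u_2 = 0.211540 × 0.807 + 0.034 = 0.204713.
u_3 = 0.204713 × 0.807 + 0.034 = 0.199203.
u_4 = 0.199203 × 0.807 + 0.034 = 0.194757.

Unemployment rate after four quarters ≈ 19.48%.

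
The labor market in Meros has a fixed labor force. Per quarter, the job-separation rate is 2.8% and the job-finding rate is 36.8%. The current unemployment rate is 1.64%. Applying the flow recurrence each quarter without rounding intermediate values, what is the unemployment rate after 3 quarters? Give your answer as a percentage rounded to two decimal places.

Unemployment rate after three quarters ≈ 5.87%.

With a fixed labor force, u_{t+1} = u_t + s·(1−u_t) − f·u_t = u_t·(1−s−f) + s.
Here 1−s−f = 0.604 and s = 0.028.
u_1 = 0.016400 × 0.604 + 0.028 = 0.037906.
u_2 = 0.037906 × 0.604 + 0.028 = 0.050895.
u_3 = 0.050895 × 0.604 + 0.028 = 0.058741.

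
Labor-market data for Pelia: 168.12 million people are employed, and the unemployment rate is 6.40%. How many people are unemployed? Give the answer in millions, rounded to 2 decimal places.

About 11.50 million are unemployed.

Let U be the number unemployed. The labor force is E + U, and U/(E+U) = 0.0640.
So U = 0.0640 × 168.12 / (1 − 0.0640) = 10.7597 / 0.9360 ≈ 11.50 million.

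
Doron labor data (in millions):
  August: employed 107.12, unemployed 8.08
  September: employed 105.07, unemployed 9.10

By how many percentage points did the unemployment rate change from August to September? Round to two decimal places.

August: labor force = 107.12 + 8.08 = 115.20; u = 8.08/115.20 = 7.01%.
September: labor force = 105.07 + 9.10 = 114.17; u = 9.10/114.17 = 7.97%.
Change = 7.97% − 7.01% = +0.96 pp.

The unemployment rate changed by +0.96 percentage points.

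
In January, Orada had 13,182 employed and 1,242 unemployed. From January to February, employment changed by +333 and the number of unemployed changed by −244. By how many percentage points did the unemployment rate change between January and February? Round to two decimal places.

The unemployment rate changed by −1.73 percentage points.

January: labor force = 13,182 + 1,242 = 14,424; u = 1,242/14,424 = 8.61%.
February: labor force = 13,515 + 998 = 14,513; u = 998/14,513 = 6.88%.
Change = 6.88% − 8.61% = −1.73 pp.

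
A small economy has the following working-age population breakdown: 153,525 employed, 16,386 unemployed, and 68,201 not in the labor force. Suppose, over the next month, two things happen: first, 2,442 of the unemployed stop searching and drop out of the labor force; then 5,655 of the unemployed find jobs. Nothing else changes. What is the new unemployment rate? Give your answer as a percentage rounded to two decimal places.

Initially, labor force = 153,525 + 16,386 = 169,911, so u = 16,386/169,911 = 9.64%.
After the first change, unemployed and labor force both fall by 2,442 → E = 153,525, U = 13,944, labor force = 167,469.
After the second change, unemployed falls and employed rises by 5,655; labor force unchanged → E = 159,180, U = 8,289, labor force = 167,469.
New unemployment rate = 8,289 / 167,469 = 4.95%.

New unemployment rate ≈ 4.95%.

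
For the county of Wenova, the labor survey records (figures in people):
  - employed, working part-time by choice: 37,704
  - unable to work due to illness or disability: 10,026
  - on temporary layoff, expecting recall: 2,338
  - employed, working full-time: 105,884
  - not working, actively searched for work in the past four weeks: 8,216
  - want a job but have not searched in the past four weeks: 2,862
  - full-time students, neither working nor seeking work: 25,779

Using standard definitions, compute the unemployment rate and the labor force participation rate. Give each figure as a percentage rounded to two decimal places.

Employed = 37,704 + 105,884 = 143,588.
Unemployed = 2,338 + 8,216 = 10,554 (jobless and actively searching, or on temporary layoff).
Labor force = 143,588 + 10,554 = 154,142.
Not in labor force = 10,026 + 2,862 + 25,779 = 38,667 (those not working and not actively searching are outside the labor force — including those who want a job but have given up searching).
Civilian working-age population = 154,142 + 38,667 = 192,809.
Unemployment rate = 10,554 / 154,142 = 6.85%.
Labor force participation rate = 154,142 / 192,809 = 79.95%.

Unemployment rate ≈ 6.85%; labor force participation rate ≈ 79.95%.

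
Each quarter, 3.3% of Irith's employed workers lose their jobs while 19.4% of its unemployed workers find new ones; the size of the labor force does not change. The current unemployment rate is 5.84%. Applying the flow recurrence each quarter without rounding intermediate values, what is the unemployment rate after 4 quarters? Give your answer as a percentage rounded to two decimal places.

With a fixed labor force, u_{t+1} = u_t + s·(1−u_t) − f·u_t = u_t·(1−s−f) + s.
Here 1−s−f = 0.773 and s = 0.033.
u_1 = 0.058400 × 0.773 + 0.033 = 0.078143.
u_2 = 0.078143 × 0.773 + 0.033 = 0.093405.
u_3 = 0.093405 × 0.773 + 0.033 = 0.105202.
u_4 = 0.105202 × 0.773 + 0.033 = 0.114321.

Unemployment rate after four quarters ≈ 11.43%.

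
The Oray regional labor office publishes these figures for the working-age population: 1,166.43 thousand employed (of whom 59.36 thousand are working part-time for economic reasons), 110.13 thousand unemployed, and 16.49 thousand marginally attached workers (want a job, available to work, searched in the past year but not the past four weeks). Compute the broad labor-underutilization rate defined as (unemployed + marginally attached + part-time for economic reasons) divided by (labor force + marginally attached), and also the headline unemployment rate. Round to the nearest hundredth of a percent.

Labor force = 1,166.43 + 110.13 = 1,276.56 thousand.
Numerator = 110.13 + 16.49 + 59.36 = 185.98 thousand.
Denominator = 1,276.56 + 16.49 = 1,293.05 thousand.
Broad rate = 185.98 / 1,293.05 = 14.38%.
Headline unemployment rate = 110.13 / 1,276.56 = 8.63%.

Broad underutilization rate ≈ 14.38%; headline unemployment rate ≈ 8.63%.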